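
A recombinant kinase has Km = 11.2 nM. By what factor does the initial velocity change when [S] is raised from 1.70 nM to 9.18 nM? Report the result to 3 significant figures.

Since Vmax cancels, v₂/v₁ = [S]₂(Km+[S]₁) / [S]₁(Km+[S]₂).
= 9.18×(11.2+1.70) / (1.70×(11.2+9.18)) = 118.4/34.65 = 3.42.

3.42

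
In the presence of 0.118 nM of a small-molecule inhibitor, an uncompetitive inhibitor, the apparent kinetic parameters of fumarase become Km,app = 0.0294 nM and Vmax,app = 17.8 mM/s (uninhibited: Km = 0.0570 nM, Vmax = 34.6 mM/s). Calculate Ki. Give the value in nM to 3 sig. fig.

Uncompetitive: Vmax,app = Vmax/α (and Km,app = Km/α) with α = 1 + [I]/Ki.
α = Vmax/Vmax,app = 34.6/17.8 = 1.944.
Since α = 1 + [I]/Ki, [I]/Ki = 1.944 − 1 = 0.9438 and Ki = 0.118/0.9438 = 0.125 nM.

0.125 nM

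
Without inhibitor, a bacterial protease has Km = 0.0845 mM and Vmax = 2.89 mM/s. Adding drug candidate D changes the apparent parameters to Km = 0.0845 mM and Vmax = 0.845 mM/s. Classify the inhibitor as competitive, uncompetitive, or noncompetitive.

noncompetitive

Vmax decreases (2.89 → 0.845 mM/s) while Km is unchanged — pure noncompetitive inhibition.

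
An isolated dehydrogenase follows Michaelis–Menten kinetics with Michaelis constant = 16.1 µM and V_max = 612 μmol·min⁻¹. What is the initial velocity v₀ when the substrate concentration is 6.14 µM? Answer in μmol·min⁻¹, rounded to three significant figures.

169 μmol·min⁻¹

v = Vmax·[S]/(Km + [S]) = 612 × 6.14 / (16.1 + 6.14)
  = 3758 / 22.24 = 169 μmol·min⁻¹.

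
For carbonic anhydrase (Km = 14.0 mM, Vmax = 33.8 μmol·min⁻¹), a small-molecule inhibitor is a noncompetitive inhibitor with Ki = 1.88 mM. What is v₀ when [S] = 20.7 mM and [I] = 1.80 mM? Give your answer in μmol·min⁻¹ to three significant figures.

With α = 1 + [I]/Ki = 1 + 1.80/1.88 = 1.957, the noncompetitive rate law is v = (Vmax/α)·[S] / (Km + [S]).
v = (33.8/1.957)×20.7 / (14.0 + 20.7) = 357.4/34.70 = 10.3 μmol·min⁻¹.

10.3 μmol·min⁻¹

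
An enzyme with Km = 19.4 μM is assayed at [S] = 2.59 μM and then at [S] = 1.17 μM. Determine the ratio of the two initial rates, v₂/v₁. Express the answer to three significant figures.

The fractional saturations are [S]/(Km+[S]) = 2.59/21.99 = 0.1178 and 1.17/20.57 = 0.05688.
v₂/v₁ is just their ratio: 0.05688/0.1178 = 0.483.

0.483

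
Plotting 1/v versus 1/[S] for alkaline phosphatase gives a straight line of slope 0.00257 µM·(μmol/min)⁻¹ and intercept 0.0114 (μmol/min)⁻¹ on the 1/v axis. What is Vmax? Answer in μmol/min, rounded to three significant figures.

The y-intercept of a Lineweaver–Burk plot equals 1/Vmax, so Vmax = 1/0.0114 = 87.7 μmol/min.

87.7 μmol/min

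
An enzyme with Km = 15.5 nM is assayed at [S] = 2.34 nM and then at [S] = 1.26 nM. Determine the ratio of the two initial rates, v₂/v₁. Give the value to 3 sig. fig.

The fractional saturations are [S]/(Km+[S]) = 2.34/17.84 = 0.1312 and 1.26/16.76 = 0.07518.
v₂/v₁ is just their ratio: 0.07518/0.1312 = 0.573.

0.573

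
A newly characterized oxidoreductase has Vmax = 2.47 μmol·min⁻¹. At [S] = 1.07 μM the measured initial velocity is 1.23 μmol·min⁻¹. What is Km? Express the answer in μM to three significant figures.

1.08 μM

From v = Vmax[S]/(Km+[S]), Km = [S](Vmax − v)/v.
Km = 1.07 × (2.47 − 1.23) / 1.23 = 1.327/1.23 = 1.08 μM.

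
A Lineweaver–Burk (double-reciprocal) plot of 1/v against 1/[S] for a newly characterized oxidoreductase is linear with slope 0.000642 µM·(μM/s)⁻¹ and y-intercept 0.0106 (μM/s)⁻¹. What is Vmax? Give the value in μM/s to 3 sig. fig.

The y-intercept of a Lineweaver–Burk plot equals 1/Vmax, so Vmax = 1/0.0106 = 94.3 μM/s.

94.3 μM/s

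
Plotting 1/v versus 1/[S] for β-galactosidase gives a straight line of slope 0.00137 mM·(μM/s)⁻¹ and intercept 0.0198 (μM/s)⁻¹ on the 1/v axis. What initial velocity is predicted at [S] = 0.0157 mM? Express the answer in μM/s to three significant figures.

9.34 μM/s

The y-intercept is 1/Vmax, so Vmax = 1/0.0198 = 50.5 μM/s.
The slope is Km/Vmax, so Km = 0.00137 × 50.5 = 0.0692 mM.
Then v = 50.5 × 0.0157/(0.0692 + 0.0157) = 9.34 μM/s.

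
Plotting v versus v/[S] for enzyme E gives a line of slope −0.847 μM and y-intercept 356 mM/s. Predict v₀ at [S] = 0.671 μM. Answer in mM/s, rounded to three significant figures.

157 mM/s

In the Eadie–Hofstee form v = Vmax − Km·(v/[S]), the slope is −Km and the intercept is Vmax, so Km = 0.847 μM and Vmax = 356 mM/s.
v = 356 × 0.671/(0.847 + 0.671) = 157 mM/s.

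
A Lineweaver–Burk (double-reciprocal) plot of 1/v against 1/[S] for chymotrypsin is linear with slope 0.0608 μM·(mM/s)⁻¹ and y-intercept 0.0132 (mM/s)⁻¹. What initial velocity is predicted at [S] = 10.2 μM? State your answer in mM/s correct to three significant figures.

The y-intercept is 1/Vmax, so Vmax = 1/0.0132 = 75.8 mM/s.
The slope is Km/Vmax, so Km = 0.0608 × 75.8 = 4.61 μM.
Then v = 75.8 × 10.2/(4.61 + 10.2) = 52.2 mM/s.

52.2 mM/s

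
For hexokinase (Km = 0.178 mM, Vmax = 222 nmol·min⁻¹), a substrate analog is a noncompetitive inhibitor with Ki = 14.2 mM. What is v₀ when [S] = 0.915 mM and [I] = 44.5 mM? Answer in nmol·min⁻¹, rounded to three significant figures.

45.0 nmol·min⁻¹

With α = 1 + [I]/Ki = 1 + 44.5/14.2 = 4.134, the noncompetitive rate law is v = (Vmax/α)·[S] / (Km + [S]).
v = (222/4.134)×0.915 / (0.178 + 0.915) = 49.14/1.093 = 45.0 nmol·min⁻¹.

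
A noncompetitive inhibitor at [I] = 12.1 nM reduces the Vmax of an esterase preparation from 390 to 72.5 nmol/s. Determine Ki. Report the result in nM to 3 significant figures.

Noncompetitive: Vmax,app = Vmax/α with α = 1 + [I]/Ki.
α = Vmax/Vmax,app = 390/72.5 = 5.379.
Ki = [I]/(α − 1) = 12.1/4.379 = 2.76 nM.

2.76 nM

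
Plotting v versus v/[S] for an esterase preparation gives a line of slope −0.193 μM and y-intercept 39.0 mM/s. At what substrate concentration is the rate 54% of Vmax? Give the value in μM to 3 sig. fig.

0.227 μM

The Eadie–Hofstee slope gives Km = 0.193 μM (slope = −Km).
v/Vmax = [S]/(Km+[S]) = 0.54 ⇒ [S] = Km·0.54/(1−0.54) = 0.193 × 1.174 = 0.227 μM.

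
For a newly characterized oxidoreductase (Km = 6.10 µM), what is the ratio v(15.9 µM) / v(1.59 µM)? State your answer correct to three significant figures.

Since Vmax cancels, v₂/v₁ = [S]₂(Km+[S]₁) / [S]₁(Km+[S]₂).
= 15.9×(6.10+1.59) / (1.59×(6.10+15.9)) = 122.3/34.98 = 3.50.

3.50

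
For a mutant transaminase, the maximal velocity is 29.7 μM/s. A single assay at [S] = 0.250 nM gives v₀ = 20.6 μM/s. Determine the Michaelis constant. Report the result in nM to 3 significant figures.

0.110 nM

From v = Vmax[S]/(Km+[S]), Km = [S](Vmax − v)/v.
Km = 0.250 × (29.7 − 20.6) / 20.6 = 2.275/20.6 = 0.110 nM.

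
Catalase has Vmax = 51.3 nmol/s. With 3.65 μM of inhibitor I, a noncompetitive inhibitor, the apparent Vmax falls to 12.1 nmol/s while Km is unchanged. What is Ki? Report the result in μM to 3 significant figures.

1.13 μM

Noncompetitive: Vmax,app = Vmax/α with α = 1 + [I]/Ki.
α = Vmax/Vmax,app = 51.3/12.1 = 4.240.
Ki = [I]/(α − 1) = 3.65/3.240 = 1.13 μM.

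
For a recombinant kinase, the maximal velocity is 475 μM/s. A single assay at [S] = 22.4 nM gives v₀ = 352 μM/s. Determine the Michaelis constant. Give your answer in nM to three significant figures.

From v = Vmax[S]/(Km+[S]), Km = [S](Vmax − v)/v.
Km = 22.4 × (475 − 352) / 352 = 2755/352 = 7.83 nM.

7.83 nM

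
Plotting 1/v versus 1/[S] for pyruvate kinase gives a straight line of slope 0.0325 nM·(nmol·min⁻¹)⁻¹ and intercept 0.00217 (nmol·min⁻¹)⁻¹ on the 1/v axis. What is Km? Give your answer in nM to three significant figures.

y-intercept = 1/Vmax ⇒ Vmax = 461 nmol·min⁻¹; slope = Km/Vmax ⇒ Km = slope × Vmax.
Km = 0.0325 × 461 = 15.0 nM.

15.0 nM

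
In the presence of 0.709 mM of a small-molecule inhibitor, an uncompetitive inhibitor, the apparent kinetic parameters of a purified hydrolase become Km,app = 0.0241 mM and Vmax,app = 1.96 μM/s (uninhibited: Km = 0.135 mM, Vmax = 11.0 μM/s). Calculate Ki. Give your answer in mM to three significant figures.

Uncompetitive: Vmax,app = Vmax/α (and Km,app = Km/α) with α = 1 + [I]/Ki.
α = Vmax/Vmax,app = 11.0/1.96 = 5.612.
Since α = 1 + [I]/Ki, [I]/Ki = 5.612 − 1 = 4.612 and Ki = 0.709/4.612 = 0.154 mM.

0.154 mM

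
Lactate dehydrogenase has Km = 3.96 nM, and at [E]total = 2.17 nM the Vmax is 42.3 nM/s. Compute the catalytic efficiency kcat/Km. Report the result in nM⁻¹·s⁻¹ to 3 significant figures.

4.92 nM⁻¹·s⁻¹

kcat = Vmax/[E]total = 42.3/2.17 = 19.5 s⁻¹.
kcat/Km = 19.5/3.96 = 4.92 nM⁻¹·s⁻¹.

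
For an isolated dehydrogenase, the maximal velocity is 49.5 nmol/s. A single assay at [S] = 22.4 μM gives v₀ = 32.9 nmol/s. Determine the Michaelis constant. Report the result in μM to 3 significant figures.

11.3 μM

v/Vmax = 32.9/49.5 = 0.6646 = [S]/(Km+[S]).
So Km + [S] = [S]/0.6646 = 33.70 μM, giving Km = 33.70 − 22.4 = 11.3 μM.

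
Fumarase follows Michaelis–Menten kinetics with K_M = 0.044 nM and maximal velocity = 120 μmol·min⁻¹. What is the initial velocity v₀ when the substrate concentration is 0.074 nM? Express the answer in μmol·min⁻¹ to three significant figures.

v = Vmax·[S]/(Km + [S]) = 120 × 0.074 / (0.044 + 0.074)
  = 8.880 / 0.1180 = 75.3 μmol·min⁻¹.

75.3 μmol·min⁻¹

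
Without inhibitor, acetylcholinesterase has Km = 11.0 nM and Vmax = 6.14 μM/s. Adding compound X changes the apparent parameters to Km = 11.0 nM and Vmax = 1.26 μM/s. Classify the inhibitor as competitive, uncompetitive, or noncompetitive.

noncompetitive

Vmax decreases (6.14 → 1.26 μM/s) while Km is unchanged — pure noncompetitive inhibition.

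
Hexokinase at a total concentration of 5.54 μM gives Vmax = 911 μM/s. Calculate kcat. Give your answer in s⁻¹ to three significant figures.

164 s⁻¹

kcat = Vmax/[E]total = 911 μM/s / 5.54 μM = 164 s⁻¹.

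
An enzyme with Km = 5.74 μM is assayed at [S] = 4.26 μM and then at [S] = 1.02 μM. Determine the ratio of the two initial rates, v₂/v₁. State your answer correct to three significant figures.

0.354

The fractional saturations are [S]/(Km+[S]) = 4.26/10.00 = 0.4260 and 1.02/6.760 = 0.1509.
v₂/v₁ is just their ratio: 0.1509/0.4260 = 0.354.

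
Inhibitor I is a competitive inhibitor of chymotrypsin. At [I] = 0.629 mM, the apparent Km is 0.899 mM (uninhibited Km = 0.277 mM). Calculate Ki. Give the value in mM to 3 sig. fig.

Competitive: Km,app = α·Km with α = 1 + [I]/Ki.
α = Km,app/Km = 0.899/0.277 = 3.245.
Since α = 1 + [I]/Ki, [I]/Ki = 3.245 − 1 = 2.245 and Ki = 0.629/2.245 = 0.280 mM.

0.280 mM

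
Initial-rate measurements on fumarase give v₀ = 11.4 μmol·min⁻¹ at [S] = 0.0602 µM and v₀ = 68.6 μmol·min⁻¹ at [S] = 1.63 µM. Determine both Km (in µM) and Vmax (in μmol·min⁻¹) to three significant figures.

From v = Vmax[S]/(Km+[S]), each point gives Vmax = v(Km+[S])/[S].
Equating: 11.4(Km+0.0602)/0.0602 = 68.6(Km+1.63)/1.63.
189.4·Km + 11.4 = 42.09·Km + 68.6, so (189.4 − 42.09)·Km = 68.6 − 11.4.
Km = 57.20/147.3 = 0.388 µM; then Vmax = 11.4(0.388+0.0602)/0.0602 = 84.9 μmol·min⁻¹.

Km = 0.388 µM; Vmax = 84.9 μmol·min⁻¹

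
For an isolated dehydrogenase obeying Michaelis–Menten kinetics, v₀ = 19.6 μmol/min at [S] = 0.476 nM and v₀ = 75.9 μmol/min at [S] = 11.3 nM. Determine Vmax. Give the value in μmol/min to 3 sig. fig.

In reciprocal form, 1/v = (Km/Vmax)·(1/[S]) + 1/Vmax. The two points give (1/[S], 1/v) = (2.101, 0.05102) and (0.08850, 0.01318).
Slope = (0.05102 − 0.01318)/(2.101 − 0.08850) = 0.01881; intercept = 0.05102 − 0.01881×2.101 = 0.01151.
Vmax = 1/intercept = 86.9 μmol/min; Km = slope × Vmax = 0.01881 × 86.9 = 1.63 nM.

86.9 μmol/min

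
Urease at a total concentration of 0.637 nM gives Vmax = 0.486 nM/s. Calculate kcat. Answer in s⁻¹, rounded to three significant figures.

0.763 s⁻¹

kcat = Vmax/[E]total = 0.486 nM/s / 0.637 nM = 0.763 s⁻¹.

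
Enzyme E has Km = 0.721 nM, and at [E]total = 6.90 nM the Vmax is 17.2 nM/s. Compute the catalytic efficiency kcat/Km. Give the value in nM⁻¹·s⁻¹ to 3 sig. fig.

3.46 nM⁻¹·s⁻¹

kcat = Vmax/[E]total = 17.2/6.90 = 2.49 s⁻¹.
kcat/Km = 2.49/0.721 = 3.46 nM⁻¹·s⁻¹.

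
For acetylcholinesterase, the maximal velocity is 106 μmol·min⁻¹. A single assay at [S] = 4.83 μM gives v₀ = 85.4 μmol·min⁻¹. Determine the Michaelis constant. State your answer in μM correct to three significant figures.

v/Vmax = 85.4/106 = 0.8057 = [S]/(Km+[S]).
So Km + [S] = [S]/0.8057 = 5.995 μM, giving Km = 5.995 − 4.83 = 1.17 μM.

1.17 μM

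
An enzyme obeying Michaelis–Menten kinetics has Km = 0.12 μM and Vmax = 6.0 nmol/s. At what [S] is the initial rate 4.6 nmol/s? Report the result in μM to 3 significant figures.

0.394 μM

Rearranging v = Vmax[S]/(Km+[S]) gives [S] = Km·v/(Vmax − v).
[S] = 0.12 × 4.6 / (6.0 − 4.6) = 0.5520/1.400 = 0.394 μM.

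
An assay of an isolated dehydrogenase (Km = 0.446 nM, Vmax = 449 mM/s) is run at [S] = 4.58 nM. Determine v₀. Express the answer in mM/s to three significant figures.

[S]/(Km+[S]) = 4.58/5.026 = 0.9113, the fractional saturation.
v = 0.9113 × Vmax = 0.9113 × 449 = 409 mM/s.

409 mM/s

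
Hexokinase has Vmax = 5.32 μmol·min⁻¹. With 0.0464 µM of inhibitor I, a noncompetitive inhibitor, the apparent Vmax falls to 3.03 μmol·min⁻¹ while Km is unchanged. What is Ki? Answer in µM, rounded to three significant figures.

0.0614 µM

Noncompetitive: Vmax,app = Vmax/α with α = 1 + [I]/Ki.
α = Vmax/Vmax,app = 5.32/3.03 = 1.756.
Ki = [I]/(α − 1) = 0.0464/0.7558 = 0.0614 µM.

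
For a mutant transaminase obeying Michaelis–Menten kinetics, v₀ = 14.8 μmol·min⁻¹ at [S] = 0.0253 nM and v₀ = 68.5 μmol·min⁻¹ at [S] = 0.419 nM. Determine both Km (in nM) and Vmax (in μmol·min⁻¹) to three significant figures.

From v = Vmax[S]/(Km+[S]), each point gives Vmax = v(Km+[S])/[S].
Equating: 14.8(Km+0.0253)/0.0253 = 68.5(Km+0.419)/0.419.
585.0·Km + 14.8 = 163.5·Km + 68.5, so (585.0 − 163.5)·Km = 68.5 − 14.8.
Km = 53.70/421.5 = 0.127 nM; then Vmax = 14.8(0.127+0.0253)/0.0253 = 89.3 μmol·min⁻¹.

Km = 0.127 nM; Vmax = 89.3 μmol·min⁻¹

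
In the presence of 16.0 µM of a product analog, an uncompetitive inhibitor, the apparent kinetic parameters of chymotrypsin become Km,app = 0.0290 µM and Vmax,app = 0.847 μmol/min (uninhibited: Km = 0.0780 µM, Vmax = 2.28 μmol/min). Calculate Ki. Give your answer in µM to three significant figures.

9.46 µM

Uncompetitive: Vmax,app = Vmax/α (and Km,app = Km/α) with α = 1 + [I]/Ki.
α = Vmax/Vmax,app = 2.28/0.847 = 2.692.
Since α = 1 + [I]/Ki, [I]/Ki = 2.692 − 1 = 1.692 and Ki = 16.0/1.692 = 9.46 µM.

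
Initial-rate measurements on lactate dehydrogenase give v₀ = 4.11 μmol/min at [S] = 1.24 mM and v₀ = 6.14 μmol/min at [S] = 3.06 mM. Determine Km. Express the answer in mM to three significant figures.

1.55 mM

From v = Vmax[S]/(Km+[S]), each point gives Vmax = v(Km+[S])/[S].
Equating: 4.11(Km+1.24)/1.24 = 6.14(Km+3.06)/3.06.
3.315·Km + 4.11 = 2.007·Km + 6.14, so (3.315 − 2.007)·Km = 6.14 − 4.11.
Km = 2.030/1.308 = 1.55 mM; then Vmax = 4.11(1.55+1.24)/1.24 = 9.25 μmol/min.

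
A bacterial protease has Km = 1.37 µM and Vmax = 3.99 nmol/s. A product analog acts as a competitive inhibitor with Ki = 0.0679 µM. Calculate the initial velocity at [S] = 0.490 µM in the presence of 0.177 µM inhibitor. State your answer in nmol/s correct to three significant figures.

0.360 nmol/s

α = 1 + [I]/Ki = 1 + 0.177/0.0679 = 3.607.
For a competitive inhibitor, Vmax is unchanged and the apparent Km becomes α·Km: Km,app = 4.94 µM, Vmax,app = 3.99 nmol/s.
v = Vmax,app·[S]/(Km,app + [S]) = 3.99 × 0.490/(4.94 + 0.490) = 0.360 nmol/s.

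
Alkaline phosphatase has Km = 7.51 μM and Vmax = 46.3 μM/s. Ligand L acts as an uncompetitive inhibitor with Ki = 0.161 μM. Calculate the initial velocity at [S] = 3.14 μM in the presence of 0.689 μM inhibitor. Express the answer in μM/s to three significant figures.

6.04 μM/s

α = 1 + [I]/Ki = 1 + 0.689/0.161 = 5.280.
For an uncompetitive inhibitor, both parameters are divided by α, giving Vmax/α and Km/α: Km,app = 1.42 μM, Vmax,app = 8.77 μM/s.
v = Vmax,app·[S]/(Km,app + [S]) = 8.77 × 3.14/(1.42 + 3.14) = 6.04 μM/s.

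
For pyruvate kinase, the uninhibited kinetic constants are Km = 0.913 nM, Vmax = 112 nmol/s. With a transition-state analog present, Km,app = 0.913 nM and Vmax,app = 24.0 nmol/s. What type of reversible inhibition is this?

Vmax decreases (112 → 24.0 nmol/s) while Km is unchanged — pure noncompetitive inhibition.

noncompetitive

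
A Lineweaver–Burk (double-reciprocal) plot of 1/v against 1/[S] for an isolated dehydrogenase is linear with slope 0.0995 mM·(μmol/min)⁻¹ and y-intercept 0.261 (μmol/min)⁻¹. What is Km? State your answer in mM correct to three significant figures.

0.381 mM

y-intercept = 1/Vmax ⇒ Vmax = 3.83 μmol/min; slope = Km/Vmax ⇒ Km = slope × Vmax.
Km = 0.0995 × 3.83 = 0.381 mM.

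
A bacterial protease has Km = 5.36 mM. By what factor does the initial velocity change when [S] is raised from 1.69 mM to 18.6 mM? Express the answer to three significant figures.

3.24

The fractional saturations are [S]/(Km+[S]) = 1.69/7.050 = 0.2397 and 18.6/23.96 = 0.7763.
v₂/v₁ is just their ratio: 0.7763/0.2397 = 3.24.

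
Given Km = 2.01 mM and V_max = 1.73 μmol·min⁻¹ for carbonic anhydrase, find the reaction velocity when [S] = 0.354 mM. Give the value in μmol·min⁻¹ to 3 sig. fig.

v = Vmax·[S]/(Km + [S]) = 1.73 × 0.354 / (2.01 + 0.354)
  = 0.6124 / 2.364 = 0.259 μmol·min⁻¹.

0.259 μmol·min⁻¹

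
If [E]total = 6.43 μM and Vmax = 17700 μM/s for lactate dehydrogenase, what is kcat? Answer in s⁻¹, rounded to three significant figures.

2750 s⁻¹

kcat = Vmax/[E]total = 17700 μM/s / 6.43 μM = 2750 s⁻¹.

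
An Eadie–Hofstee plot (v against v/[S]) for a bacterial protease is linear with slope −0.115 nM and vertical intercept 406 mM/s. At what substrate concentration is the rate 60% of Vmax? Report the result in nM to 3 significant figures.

0.173 nM

The Eadie–Hofstee slope gives Km = 0.115 nM (slope = −Km).
v/Vmax = [S]/(Km+[S]) = 0.6 ⇒ [S] = Km·0.6/(1−0.6) = 0.115 × 1.500 = 0.173 nM.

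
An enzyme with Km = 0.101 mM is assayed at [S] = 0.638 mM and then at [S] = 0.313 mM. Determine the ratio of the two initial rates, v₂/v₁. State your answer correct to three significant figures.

0.876

The fractional saturations are [S]/(Km+[S]) = 0.638/0.7390 = 0.8633 and 0.313/0.4140 = 0.7560.
v₂/v₁ is just their ratio: 0.7560/0.8633 = 0.876.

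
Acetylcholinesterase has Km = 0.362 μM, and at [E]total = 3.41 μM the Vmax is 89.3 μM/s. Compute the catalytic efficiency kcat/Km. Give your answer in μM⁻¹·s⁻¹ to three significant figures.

kcat = Vmax/[E]total = 89.3/3.41 = 26.2 s⁻¹.
kcat/Km = 26.2/0.362 = 72.3 μM⁻¹·s⁻¹.

72.3 μM⁻¹·s⁻¹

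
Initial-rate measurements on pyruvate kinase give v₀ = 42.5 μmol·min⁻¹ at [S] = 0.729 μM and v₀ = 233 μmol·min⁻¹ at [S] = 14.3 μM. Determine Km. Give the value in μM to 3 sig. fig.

4.54 μM

From v = Vmax[S]/(Km+[S]), each point gives Vmax = v(Km+[S])/[S].
Equating: 42.5(Km+0.729)/0.729 = 233(Km+14.3)/14.3.
58.30·Km + 42.5 = 16.29·Km + 233, so (58.30 − 16.29)·Km = 233 − 42.5.
Km = 190.5/42.01 = 4.54 μM; then Vmax = 42.5(4.54+0.729)/0.729 = 307 μmol·min⁻¹.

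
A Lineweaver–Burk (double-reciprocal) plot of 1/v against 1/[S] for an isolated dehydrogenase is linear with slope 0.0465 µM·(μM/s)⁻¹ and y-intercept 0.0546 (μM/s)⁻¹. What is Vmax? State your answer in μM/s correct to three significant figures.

The y-intercept of a Lineweaver–Burk plot equals 1/Vmax, so Vmax = 1/0.0546 = 18.3 μM/s.

18.3 μM/s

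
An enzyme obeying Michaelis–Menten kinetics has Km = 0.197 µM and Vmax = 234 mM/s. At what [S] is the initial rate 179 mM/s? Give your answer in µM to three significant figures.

0.641 µM

The required fractional saturation is v/Vmax = 179/234 = 0.7650.
Then [S]/(Km+[S]) = 0.7650 ⇒ [S] = 0.197 × 0.7650/(1 − 0.7650) = 0.641 µM.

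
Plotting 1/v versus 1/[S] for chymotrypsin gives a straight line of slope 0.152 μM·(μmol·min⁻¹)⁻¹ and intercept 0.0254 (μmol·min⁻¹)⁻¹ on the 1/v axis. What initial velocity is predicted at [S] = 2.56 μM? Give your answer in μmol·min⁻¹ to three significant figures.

The y-intercept is 1/Vmax, so Vmax = 1/0.0254 = 39.4 μmol·min⁻¹.
The slope is Km/Vmax, so Km = 0.152 × 39.4 = 5.98 μM.
Then v = 39.4 × 2.56/(5.98 + 2.56) = 11.8 μmol·min⁻¹.

11.8 μmol·min⁻¹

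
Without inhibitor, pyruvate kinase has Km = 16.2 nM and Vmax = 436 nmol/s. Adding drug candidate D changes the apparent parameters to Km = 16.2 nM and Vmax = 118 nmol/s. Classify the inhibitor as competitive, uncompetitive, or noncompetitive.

Vmax decreases (436 → 118 nmol/s) while Km is unchanged — pure noncompetitive inhibition.

noncompetitive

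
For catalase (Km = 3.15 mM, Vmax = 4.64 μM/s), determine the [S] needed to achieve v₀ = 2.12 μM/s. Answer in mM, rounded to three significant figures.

Rearranging v = Vmax[S]/(Km+[S]) gives [S] = Km·v/(Vmax − v).
[S] = 3.15 × 2.12 / (4.64 − 2.12) = 6.678/2.520 = 2.65 mM.

2.65 mM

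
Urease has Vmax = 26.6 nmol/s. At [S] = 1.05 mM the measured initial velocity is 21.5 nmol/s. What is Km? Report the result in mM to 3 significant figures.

0.249 mM

From v = Vmax[S]/(Km+[S]), Km = [S](Vmax − v)/v.
Km = 1.05 × (26.6 − 21.5) / 21.5 = 5.355/21.5 = 0.249 mM.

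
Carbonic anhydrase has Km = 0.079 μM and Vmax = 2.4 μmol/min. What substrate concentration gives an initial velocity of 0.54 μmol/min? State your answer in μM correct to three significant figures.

0.0229 μM

The required fractional saturation is v/Vmax = 0.54/2.4 = 0.2250.
Then [S]/(Km+[S]) = 0.2250 ⇒ [S] = 0.079 × 0.2250/(1 − 0.2250) = 0.0229 μM.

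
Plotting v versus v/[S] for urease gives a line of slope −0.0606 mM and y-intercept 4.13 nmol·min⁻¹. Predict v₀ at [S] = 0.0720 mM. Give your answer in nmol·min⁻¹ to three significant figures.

In the Eadie–Hofstee form v = Vmax − Km·(v/[S]), the slope is −Km and the intercept is Vmax, so Km = 0.0606 mM and Vmax = 4.13 nmol·min⁻¹.
v = 4.13 × 0.0720/(0.0606 + 0.0720) = 2.24 nmol·min⁻¹.

2.24 nmol·min⁻¹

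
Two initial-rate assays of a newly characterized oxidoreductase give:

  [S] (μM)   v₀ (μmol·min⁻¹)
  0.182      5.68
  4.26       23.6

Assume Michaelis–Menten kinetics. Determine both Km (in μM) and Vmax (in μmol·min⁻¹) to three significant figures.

In reciprocal form, 1/v = (Km/Vmax)·(1/[S]) + 1/Vmax. The two points give (1/[S], 1/v) = (5.495, 0.1761) and (0.2347, 0.04237).
Slope = (0.1761 − 0.04237)/(5.495 − 0.2347) = 0.02542; intercept = 0.1761 − 0.02542×5.495 = 0.03641.
Vmax = 1/intercept = 27.5 μmol·min⁻¹; Km = slope × Vmax = 0.02542 × 27.5 = 0.698 μM.

Km = 0.698 μM; Vmax = 27.5 μmol·min⁻¹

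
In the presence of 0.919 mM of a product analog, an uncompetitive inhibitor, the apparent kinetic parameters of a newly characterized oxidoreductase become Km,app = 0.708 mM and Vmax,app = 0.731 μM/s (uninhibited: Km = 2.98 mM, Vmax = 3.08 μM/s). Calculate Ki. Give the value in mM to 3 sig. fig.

0.286 mM

Uncompetitive: Vmax,app = Vmax/α (and Km,app = Km/α) with α = 1 + [I]/Ki.
α = Vmax/Vmax,app = 3.08/0.731 = 4.213.
Ki = [I]/(α − 1) = 0.919/3.213 = 0.286 mM.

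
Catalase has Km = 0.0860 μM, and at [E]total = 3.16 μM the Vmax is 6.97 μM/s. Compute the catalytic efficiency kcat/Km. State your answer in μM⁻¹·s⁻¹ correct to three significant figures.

kcat = Vmax/[E]total = 6.97/3.16 = 2.21 s⁻¹.
kcat/Km = 2.21/0.0860 = 25.6 μM⁻¹·s⁻¹.

25.6 μM⁻¹·s⁻¹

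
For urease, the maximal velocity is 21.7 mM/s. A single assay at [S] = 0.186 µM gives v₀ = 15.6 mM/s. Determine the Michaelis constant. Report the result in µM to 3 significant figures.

0.0727 µM

v/Vmax = 15.6/21.7 = 0.7189 = [S]/(Km+[S]).
So Km + [S] = [S]/0.7189 = 0.2587 µM, giving Km = 0.2587 − 0.186 = 0.0727 µM.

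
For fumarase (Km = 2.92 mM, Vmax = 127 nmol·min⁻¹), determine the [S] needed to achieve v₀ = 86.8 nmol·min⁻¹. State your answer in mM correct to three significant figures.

6.30 mM

Rearranging v = Vmax[S]/(Km+[S]) gives [S] = Km·v/(Vmax − v).
[S] = 2.92 × 86.8 / (127 − 86.8) = 253.5/40.20 = 6.30 mM.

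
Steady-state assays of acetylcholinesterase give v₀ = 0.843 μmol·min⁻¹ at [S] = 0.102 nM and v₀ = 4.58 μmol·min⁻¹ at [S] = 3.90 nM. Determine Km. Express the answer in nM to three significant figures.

0.527 nM

In reciprocal form, 1/v = (Km/Vmax)·(1/[S]) + 1/Vmax. The two points give (1/[S], 1/v) = (9.804, 1.186) and (0.2564, 0.2183).
Slope = (1.186 − 0.2183)/(9.804 − 0.2564) = 0.1014; intercept = 1.186 − 0.1014×9.804 = 0.1923.
Vmax = 1/intercept = 5.20 μmol·min⁻¹; Km = slope × Vmax = 0.1014 × 5.20 = 0.527 nM.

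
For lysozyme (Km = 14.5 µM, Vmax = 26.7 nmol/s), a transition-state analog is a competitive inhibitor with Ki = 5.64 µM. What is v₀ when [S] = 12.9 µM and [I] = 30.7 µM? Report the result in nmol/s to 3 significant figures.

With α = 1 + [I]/Ki = 1 + 30.7/5.64 = 6.443, the competitive rate law is v = Vmax[S] / (αKm + [S]).
v = 26.7×12.9 / (6.443×14.5 + 12.9) = 344.4/106.3 = 3.24 nmol/s.

3.24 nmol/s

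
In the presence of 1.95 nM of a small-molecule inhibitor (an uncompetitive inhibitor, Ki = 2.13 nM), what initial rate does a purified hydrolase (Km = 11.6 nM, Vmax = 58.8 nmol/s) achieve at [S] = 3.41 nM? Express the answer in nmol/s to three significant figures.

11.1 nmol/s

With α = 1 + [I]/Ki = 1 + 1.95/2.13 = 1.915, the uncompetitive rate law is v = (Vmax/α)·[S] / (Km/α + [S]).
v = (58.8/1.915)×3.41 / (11.6/1.915 + 3.41) = 104.7/9.466 = 11.1 nmol/s.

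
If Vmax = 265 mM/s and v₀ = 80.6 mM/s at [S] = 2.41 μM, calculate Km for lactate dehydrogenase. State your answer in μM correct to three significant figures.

v/Vmax = 80.6/265 = 0.3042 = [S]/(Km+[S]).
So Km + [S] = [S]/0.3042 = 7.924 μM, giving Km = 7.924 − 2.41 = 5.51 μM.

5.51 μM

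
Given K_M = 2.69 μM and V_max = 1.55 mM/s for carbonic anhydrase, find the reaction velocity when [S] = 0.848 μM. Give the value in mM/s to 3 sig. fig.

0.372 mM/s

v = Vmax·[S]/(Km + [S]) = 1.55 × 0.848 / (2.69 + 0.848)
  = 1.314 / 3.538 = 0.372 mM/s.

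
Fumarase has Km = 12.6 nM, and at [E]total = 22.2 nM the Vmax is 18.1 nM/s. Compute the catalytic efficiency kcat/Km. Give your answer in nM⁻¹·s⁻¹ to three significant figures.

0.0647 nM⁻¹·s⁻¹

kcat = Vmax/[E]total = 18.1/22.2 = 0.815 s⁻¹.
kcat/Km = 0.815/12.6 = 0.0647 nM⁻¹·s⁻¹.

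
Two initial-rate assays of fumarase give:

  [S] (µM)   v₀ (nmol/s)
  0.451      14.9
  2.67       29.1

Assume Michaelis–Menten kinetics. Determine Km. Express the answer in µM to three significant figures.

From v = Vmax[S]/(Km+[S]), each point gives Vmax = v(Km+[S])/[S].
Equating: 14.9(Km+0.451)/0.451 = 29.1(Km+2.67)/2.67.
33.04·Km + 14.9 = 10.90·Km + 29.1, so (33.04 − 10.90)·Km = 29.1 − 14.9.
Km = 14.20/22.14 = 0.641 µM; then Vmax = 14.9(0.641+0.451)/0.451 = 36.1 nmol/s.

0.641 µM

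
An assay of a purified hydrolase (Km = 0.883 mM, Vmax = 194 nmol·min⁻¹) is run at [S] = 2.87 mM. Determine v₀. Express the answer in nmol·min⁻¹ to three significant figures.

v = Vmax·[S]/(Km + [S]) = 194 × 2.87 / (0.883 + 2.87)
  = 556.8 / 3.753 = 148 nmol·min⁻¹.

148 nmol·min⁻¹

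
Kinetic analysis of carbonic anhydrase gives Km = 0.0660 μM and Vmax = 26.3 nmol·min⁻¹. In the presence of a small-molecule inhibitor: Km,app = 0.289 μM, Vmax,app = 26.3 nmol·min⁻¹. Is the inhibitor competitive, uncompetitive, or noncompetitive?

Km increases (0.0660 → 0.289 μM) while Vmax is unchanged — the hallmark of competitive inhibition.

competitive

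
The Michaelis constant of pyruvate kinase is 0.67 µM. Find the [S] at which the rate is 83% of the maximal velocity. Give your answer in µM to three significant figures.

3.27 µM

v/Vmax = [S]/(Km+[S]) = 0.83, so [S] = Km·0.83/(1 − 0.83) = 0.67 × 4.882.
[S] = 3.27 µM.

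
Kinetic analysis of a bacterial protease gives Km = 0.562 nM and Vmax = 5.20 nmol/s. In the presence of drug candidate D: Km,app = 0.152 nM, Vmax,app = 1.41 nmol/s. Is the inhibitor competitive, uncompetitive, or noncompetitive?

Both Km and Vmax decrease by the same factor (~3.70-fold) — characteristic of uncompetitive inhibition.

uncompetitive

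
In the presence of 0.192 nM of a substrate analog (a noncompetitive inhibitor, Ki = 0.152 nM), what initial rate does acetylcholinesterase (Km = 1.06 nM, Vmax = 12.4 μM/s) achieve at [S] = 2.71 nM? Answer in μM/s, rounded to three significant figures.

3.94 μM/s

With α = 1 + [I]/Ki = 1 + 0.192/0.152 = 2.263, the noncompetitive rate law is v = (Vmax/α)·[S] / (Km + [S]).
v = (12.4/2.263)×2.71 / (1.06 + 2.71) = 14.85/3.770 = 3.94 μM/s.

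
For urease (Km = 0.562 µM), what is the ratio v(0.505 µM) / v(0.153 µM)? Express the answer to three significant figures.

The fractional saturations are [S]/(Km+[S]) = 0.153/0.7150 = 0.2140 and 0.505/1.067 = 0.4733.
v₂/v₁ is just their ratio: 0.4733/0.2140 = 2.21.

2.21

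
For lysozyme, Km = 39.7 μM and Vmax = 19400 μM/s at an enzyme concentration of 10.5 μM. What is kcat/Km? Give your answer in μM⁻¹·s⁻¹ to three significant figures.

46.5 μM⁻¹·s⁻¹

kcat = Vmax/[E]total = 19400/10.5 = 1850 s⁻¹.
kcat/Km = 1850/39.7 = 46.5 μM⁻¹·s⁻¹.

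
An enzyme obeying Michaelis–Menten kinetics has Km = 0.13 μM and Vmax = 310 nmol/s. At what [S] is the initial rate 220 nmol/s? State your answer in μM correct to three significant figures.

0.318 μM

The required fractional saturation is v/Vmax = 220/310 = 0.7097.
Then [S]/(Km+[S]) = 0.7097 ⇒ [S] = 0.13 × 0.7097/(1 − 0.7097) = 0.318 μM.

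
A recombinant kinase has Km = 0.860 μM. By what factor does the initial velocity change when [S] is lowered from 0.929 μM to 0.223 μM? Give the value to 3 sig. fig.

0.397

Since Vmax cancels, v₂/v₁ = [S]₂(Km+[S]₁) / [S]₁(Km+[S]₂).
= 0.223×(0.860+0.929) / (0.929×(0.860+0.223)) = 0.3989/1.006 = 0.397.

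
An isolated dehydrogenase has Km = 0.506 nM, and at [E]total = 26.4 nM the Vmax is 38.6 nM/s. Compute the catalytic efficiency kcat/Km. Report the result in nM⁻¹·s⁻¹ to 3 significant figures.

2.89 nM⁻¹·s⁻¹

kcat = Vmax/[E]total = 38.6/26.4 = 1.46 s⁻¹.
kcat/Km = 1.46/0.506 = 2.89 nM⁻¹·s⁻¹.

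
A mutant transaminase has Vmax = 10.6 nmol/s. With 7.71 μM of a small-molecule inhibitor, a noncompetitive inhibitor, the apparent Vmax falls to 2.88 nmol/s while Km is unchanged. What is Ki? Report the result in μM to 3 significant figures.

2.88 μM

Noncompetitive: Vmax,app = Vmax/α with α = 1 + [I]/Ki.
α = Vmax/Vmax,app = 10.6/2.88 = 3.681.
Ki = [I]/(α − 1) = 7.71/2.681 = 2.88 μM.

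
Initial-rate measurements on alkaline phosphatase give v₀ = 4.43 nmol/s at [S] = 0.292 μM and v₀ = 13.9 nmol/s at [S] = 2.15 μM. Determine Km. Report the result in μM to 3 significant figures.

1.09 μM

In reciprocal form, 1/v = (Km/Vmax)·(1/[S]) + 1/Vmax. The two points give (1/[S], 1/v) = (3.425, 0.2257) and (0.4651, 0.07194).
Slope = (0.2257 − 0.07194)/(3.425 − 0.4651) = 0.05196; intercept = 0.2257 − 0.05196×3.425 = 0.04777.
Vmax = 1/intercept = 20.9 nmol/s; Km = slope × Vmax = 0.05196 × 20.9 = 1.09 μM.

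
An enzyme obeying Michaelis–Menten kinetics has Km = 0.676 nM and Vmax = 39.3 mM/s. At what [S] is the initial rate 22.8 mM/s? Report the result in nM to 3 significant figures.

0.934 nM

Rearranging v = Vmax[S]/(Km+[S]) gives [S] = Km·v/(Vmax − v).
[S] = 0.676 × 22.8 / (39.3 − 22.8) = 15.41/16.50 = 0.934 nM.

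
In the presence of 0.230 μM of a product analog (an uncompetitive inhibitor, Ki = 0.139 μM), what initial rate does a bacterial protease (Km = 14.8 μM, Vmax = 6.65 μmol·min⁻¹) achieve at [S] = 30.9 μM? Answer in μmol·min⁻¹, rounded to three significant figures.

With α = 1 + [I]/Ki = 1 + 0.230/0.139 = 2.655, the uncompetitive rate law is v = (Vmax/α)·[S] / (Km/α + [S]).
v = (6.65/2.655)×30.9 / (14.8/2.655 + 30.9) = 77.40/36.48 = 2.12 μmol·min⁻¹.

2.12 μmol·min⁻¹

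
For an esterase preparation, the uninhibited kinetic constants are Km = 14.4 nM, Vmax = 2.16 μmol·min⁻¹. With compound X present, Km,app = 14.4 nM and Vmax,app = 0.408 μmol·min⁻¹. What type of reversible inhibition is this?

Vmax decreases (2.16 → 0.408 μmol·min⁻¹) while Km is unchanged — pure noncompetitive inhibition.

noncompetitive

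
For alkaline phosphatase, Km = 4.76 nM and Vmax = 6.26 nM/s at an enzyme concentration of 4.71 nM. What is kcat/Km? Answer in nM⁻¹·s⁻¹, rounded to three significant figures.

0.279 nM⁻¹·s⁻¹

kcat = Vmax/[E]total = 6.26/4.71 = 1.33 s⁻¹.
kcat/Km = 1.33/4.76 = 0.279 nM⁻¹·s⁻¹.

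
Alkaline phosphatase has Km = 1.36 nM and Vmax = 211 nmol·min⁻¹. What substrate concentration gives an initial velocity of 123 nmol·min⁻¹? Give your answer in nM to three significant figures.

Rearranging v = Vmax[S]/(Km+[S]) gives [S] = Km·v/(Vmax − v).
[S] = 1.36 × 123 / (211 − 123) = 167.3/88.00 = 1.90 nM.

1.90 nM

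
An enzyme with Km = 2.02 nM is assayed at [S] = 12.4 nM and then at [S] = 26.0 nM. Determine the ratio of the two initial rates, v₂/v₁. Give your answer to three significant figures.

The fractional saturations are [S]/(Km+[S]) = 12.4/14.42 = 0.8599 and 26.0/28.02 = 0.9279.
v₂/v₁ is just their ratio: 0.9279/0.8599 = 1.08.

1.08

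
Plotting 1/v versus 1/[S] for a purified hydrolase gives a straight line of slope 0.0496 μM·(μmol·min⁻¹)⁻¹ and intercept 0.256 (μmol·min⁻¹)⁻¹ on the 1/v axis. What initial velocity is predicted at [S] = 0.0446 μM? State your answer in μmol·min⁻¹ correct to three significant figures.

The y-intercept is 1/Vmax, so Vmax = 1/0.256 = 3.91 μmol·min⁻¹.
The slope is Km/Vmax, so Km = 0.0496 × 3.91 = 0.194 μM.
Then v = 3.91 × 0.0446/(0.194 + 0.0446) = 0.731 μmol·min⁻¹.

0.731 μmol·min⁻¹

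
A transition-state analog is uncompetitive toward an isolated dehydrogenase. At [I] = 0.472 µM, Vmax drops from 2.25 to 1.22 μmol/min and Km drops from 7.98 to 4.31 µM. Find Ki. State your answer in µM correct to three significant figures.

Uncompetitive: Vmax,app = Vmax/α (and Km,app = Km/α) with α = 1 + [I]/Ki.
α = Vmax/Vmax,app = 2.25/1.22 = 1.844.
Ki = [I]/(α − 1) = 0.472/0.8443 = 0.559 µM.

0.559 µM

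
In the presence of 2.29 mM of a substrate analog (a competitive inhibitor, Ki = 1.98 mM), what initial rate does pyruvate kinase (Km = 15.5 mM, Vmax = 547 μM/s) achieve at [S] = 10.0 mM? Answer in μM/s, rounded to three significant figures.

126 μM/s

With α = 1 + [I]/Ki = 1 + 2.29/1.98 = 2.157, the competitive rate law is v = Vmax[S] / (αKm + [S]).
v = 547×10.0 / (2.157×15.5 + 10.0) = 5470/43.43 = 126 μM/s.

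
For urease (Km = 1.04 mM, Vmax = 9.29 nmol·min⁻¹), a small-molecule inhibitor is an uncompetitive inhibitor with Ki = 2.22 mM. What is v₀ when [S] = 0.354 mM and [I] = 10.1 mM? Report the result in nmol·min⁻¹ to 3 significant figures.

1.09 nmol·min⁻¹

With α = 1 + [I]/Ki = 1 + 10.1/2.22 = 5.550, the uncompetitive rate law is v = (Vmax/α)·[S] / (Km/α + [S]).
v = (9.29/5.550)×0.354 / (1.04/5.550 + 0.354) = 0.5926/0.5414 = 1.09 nmol·min⁻¹.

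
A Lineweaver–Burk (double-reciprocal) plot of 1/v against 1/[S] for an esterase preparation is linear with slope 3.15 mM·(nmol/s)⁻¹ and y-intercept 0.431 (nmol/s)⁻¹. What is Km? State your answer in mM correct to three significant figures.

7.31 mM

y-intercept = 1/Vmax ⇒ Vmax = 2.32 nmol/s; slope = Km/Vmax ⇒ Km = slope × Vmax.
Km = 3.15 × 2.32 = 7.31 mM.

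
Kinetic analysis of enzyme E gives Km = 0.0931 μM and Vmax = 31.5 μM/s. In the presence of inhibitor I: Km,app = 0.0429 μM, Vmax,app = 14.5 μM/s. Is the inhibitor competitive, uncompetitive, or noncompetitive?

Both Km and Vmax decrease by the same factor (~2.17-fold) — characteristic of uncompetitive inhibition.

uncompetitive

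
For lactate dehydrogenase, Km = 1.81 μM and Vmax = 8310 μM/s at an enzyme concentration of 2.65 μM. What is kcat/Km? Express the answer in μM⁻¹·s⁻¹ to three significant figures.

kcat = Vmax/[E]total = 8310/2.65 = 3140 s⁻¹.
kcat/Km = 3140/1.81 = 1730 μM⁻¹·s⁻¹.

1730 μM⁻¹·s⁻¹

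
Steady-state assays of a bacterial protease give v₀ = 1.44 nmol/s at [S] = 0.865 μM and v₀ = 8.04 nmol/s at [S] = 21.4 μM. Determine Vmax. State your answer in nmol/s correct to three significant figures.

From v = Vmax[S]/(Km+[S]), each point gives Vmax = v(Km+[S])/[S].
Equating: 1.44(Km+0.865)/0.865 = 8.04(Km+21.4)/21.4.
1.665·Km + 1.44 = 0.3757·Km + 8.04, so (1.665 − 0.3757)·Km = 8.04 − 1.44.
Km = 6.600/1.289 = 5.12 μM; then Vmax = 1.44(5.12+0.865)/0.865 = 9.96 nmol/s.

9.96 nmol/s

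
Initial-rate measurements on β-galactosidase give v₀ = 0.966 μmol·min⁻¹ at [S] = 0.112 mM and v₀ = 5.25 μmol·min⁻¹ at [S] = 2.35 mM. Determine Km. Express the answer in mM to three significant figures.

0.670 mM

From v = Vmax[S]/(Km+[S]), each point gives Vmax = v(Km+[S])/[S].
Equating: 0.966(Km+0.112)/0.112 = 5.25(Km+2.35)/2.35.
8.625·Km + 0.966 = 2.234·Km + 5.25, so (8.625 − 2.234)·Km = 5.25 − 0.966.
Km = 4.284/6.391 = 0.670 mM; then Vmax = 0.966(0.670+0.112)/0.112 = 6.75 μmol·min⁻¹.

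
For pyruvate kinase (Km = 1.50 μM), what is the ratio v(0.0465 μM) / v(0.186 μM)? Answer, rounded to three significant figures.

0.273

Since Vmax cancels, v₂/v₁ = [S]₂(Km+[S]₁) / [S]₁(Km+[S]₂).
= 0.0465×(1.50+0.186) / (0.186×(1.50+0.0465)) = 0.07840/0.2876 = 0.273.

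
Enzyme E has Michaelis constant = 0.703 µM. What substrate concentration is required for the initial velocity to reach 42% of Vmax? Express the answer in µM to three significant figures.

0.509 µM

v/Vmax = [S]/(Km+[S]) = 0.42, so [S] = Km·0.42/(1 − 0.42) = 0.703 × 0.7241.
[S] = 0.509 µM.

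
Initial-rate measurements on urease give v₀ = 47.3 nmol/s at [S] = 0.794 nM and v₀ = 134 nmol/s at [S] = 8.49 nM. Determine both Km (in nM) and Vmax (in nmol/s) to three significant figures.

From v = Vmax[S]/(Km+[S]), each point gives Vmax = v(Km+[S])/[S].
Equating: 47.3(Km+0.794)/0.794 = 134(Km+8.49)/8.49.
59.57·Km + 47.3 = 15.78·Km + 134, so (59.57 − 15.78)·Km = 134 − 47.3.
Km = 86.70/43.79 = 1.98 nM; then Vmax = 47.3(1.98+0.794)/0.794 = 165 nmol/s.

Km = 1.98 nM; Vmax = 165 nmol/s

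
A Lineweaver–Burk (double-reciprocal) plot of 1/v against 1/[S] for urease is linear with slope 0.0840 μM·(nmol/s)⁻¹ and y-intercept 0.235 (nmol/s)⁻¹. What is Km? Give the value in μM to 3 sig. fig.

0.357 μM

y-intercept = 1/Vmax ⇒ Vmax = 4.26 nmol/s; slope = Km/Vmax ⇒ Km = slope × Vmax.
Km = 0.0840 × 4.26 = 0.357 μM.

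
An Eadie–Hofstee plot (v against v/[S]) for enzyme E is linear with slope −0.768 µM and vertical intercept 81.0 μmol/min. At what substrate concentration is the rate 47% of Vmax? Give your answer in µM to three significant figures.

The Eadie–Hofstee slope gives Km = 0.768 µM (slope = −Km).
v/Vmax = [S]/(Km+[S]) = 0.47 ⇒ [S] = Km·0.47/(1−0.47) = 0.768 × 0.8868 = 0.681 µM.

0.681 µM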